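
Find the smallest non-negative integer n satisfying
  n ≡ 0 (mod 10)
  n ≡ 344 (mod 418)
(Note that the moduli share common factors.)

Combine the congruences pairwise.
gcd(10, 418) = 2 and 2 | (344 − 0), so the pair is consistent; merging gives n ≡ 1180 (mod 2090), where 2090 = lcm(10, 418).
The solution is unique modulo lcm(10, 418) = 2090.

1180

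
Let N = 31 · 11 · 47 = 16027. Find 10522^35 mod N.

9833

Mod 31: 10522 ≡ 13; by Fermat, exponent reduces to 35 mod 30 = 5; 13^5 ≡ 6 (mod 31).
Mod 11: 10522 ≡ 6; by Fermat, exponent reduces to 35 mod 10 = 5; 6^5 ≡ 10 (mod 11).
Mod 47: 10522 ≡ 41; 41^35 ≡ 10 (mod 47).
Combine by CRT: x ≡ 6 (mod 31), x ≡ 10 (mod 11), x ≡ 10 (mod 47) ⇒ x ≡ 9833 (mod 16027).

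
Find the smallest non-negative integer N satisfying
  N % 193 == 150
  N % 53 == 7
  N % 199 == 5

1573100

The moduli are pairwise coprime; M = 193·53·199 = 2035571.
M/193 = 10547; 10547 ≡ 125 (mod 193); 125·105 ≡ 1, so inverse 105.
M/53 = 38407; 38407 ≡ 35 (mod 53); 35·50 ≡ 1, so inverse 50.
M/199 = 10229; 10229 ≡ 80 (mod 199); 80·102 ≡ 1, so inverse 102.
N ≡ 150·10547·105 + 7·38407·50 + 5·10229·102 = 184774490.
184774490 mod 2035571 = 1573100.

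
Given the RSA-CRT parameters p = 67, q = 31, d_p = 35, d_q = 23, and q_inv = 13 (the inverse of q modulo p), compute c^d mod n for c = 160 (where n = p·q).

676

m₁ = c^(d_p) mod p: c ≡ 26 (mod 67), and 26^35 mod 67 = 6.
m₂ = c^(d_q) mod q: c ≡ 5 (mod 31), and 5^23 mod 31 = 25.
h = q_inv·(m₁ − m₂) mod p = 13·(6 − 25) mod 67 = 21.
m = m₂ + h·q = 25 + 21·31 = 676.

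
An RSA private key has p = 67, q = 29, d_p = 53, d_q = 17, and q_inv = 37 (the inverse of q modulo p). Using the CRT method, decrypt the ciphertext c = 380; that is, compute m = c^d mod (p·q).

1800

m₁ = c^(d_p) mod p: c ≡ 45 (mod 67), and 45^53 mod 67 = 58.
m₂ = c^(d_q) mod q: c ≡ 3 (mod 29), and 3^17 mod 29 = 2.
h = q_inv·(m₁ − m₂) mod p = 37·(58 − 2) mod 67 = 62.
m = m₂ + h·q = 2 + 62·29 = 1800.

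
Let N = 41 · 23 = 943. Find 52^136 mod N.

215

Mod 41: 52 ≡ 11; by Fermat, exponent reduces to 136 mod 40 = 16; 11^16 ≡ 10 (mod 41).
Mod 23: 52 ≡ 6; by Fermat, exponent reduces to 136 mod 22 = 4; 6^4 ≡ 8 (mod 23).
Combine by CRT: x ≡ 10 (mod 41), x ≡ 8 (mod 23) ⇒ x ≡ 215 (mod 943).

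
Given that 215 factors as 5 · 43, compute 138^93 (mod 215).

Mod 5: 138 ≡ 3; by Fermat, exponent reduces to 93 mod 4 = 1; 3^1 ≡ 3 (mod 5).
Mod 43: 138 ≡ 9; by Fermat, exponent reduces to 93 mod 42 = 9; 9^9 ≡ 35 (mod 43).
Combine by CRT: x ≡ 3 (mod 5), x ≡ 35 (mod 43) ⇒ x ≡ 78 (mod 215).

78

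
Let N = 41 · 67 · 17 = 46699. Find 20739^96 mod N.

Mod 41: 20739 ≡ 34; by Fermat, exponent reduces to 96 mod 40 = 16; 34^16 ≡ 16 (mod 41).
Mod 67: 20739 ≡ 36; by Fermat, exponent reduces to 96 mod 66 = 30; 36^30 ≡ 14 (mod 67).
Mod 17: 20739 ≡ 16; since 16 | 96, by Fermat 16^96 ≡ 1 (mod 17).
Combine by CRT: x ≡ 16 (mod 41), x ≡ 14 (mod 67), x ≡ 1 (mod 17) ⇒ x ≡ 12275 (mod 46699).

12275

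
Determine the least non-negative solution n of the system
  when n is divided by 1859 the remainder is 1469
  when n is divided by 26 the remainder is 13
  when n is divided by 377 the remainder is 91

46085

Combine the congruences pairwise.
gcd(1859, 26) = 13 and 13 | (13 − 1469), so the pair is consistent; merging gives n ≡ 1469 (mod 3718), where 3718 = lcm(1859, 26).
gcd(3718, 377) = 13 and 13 | (91 − 1469), so the pair is consistent; merging gives n ≡ 46085 (mod 107822), where 107822 = lcm(3718, 377).
The solution is unique modulo lcm(1859, 26, 377) = 107822.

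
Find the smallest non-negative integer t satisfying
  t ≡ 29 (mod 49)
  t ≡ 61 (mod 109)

Combine the congruences pairwise.
From t ≡ 29 (mod 49) write t = 29 + 49s. Substituting into t ≡ 61 (mod 109) gives 49s ≡ 32 (mod 109), and since 49⁻¹ ≡ 89 (mod 109), s ≡ 14. Hence t ≡ 29 + 49·14 = 715 (mod 5341).

715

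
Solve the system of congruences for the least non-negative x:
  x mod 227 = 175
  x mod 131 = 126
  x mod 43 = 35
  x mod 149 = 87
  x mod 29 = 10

251623092

Combine the congruences pairwise.
From x ≡ 175 (mod 227) write x = 175 + 227t. Substituting into x ≡ 126 (mod 131) gives 227t ≡ 82 (mod 131), and since 96⁻¹ ≡ 116 (mod 131), t ≡ 80. Hence x ≡ 175 + 227·80 = 18335 (mod 29737).
From x ≡ 18335 (mod 29737) write x = 18335 + 29737t. Substituting into x ≡ 35 (mod 43) gives 29737t ≡ 18 (mod 43), and since 24⁻¹ ≡ 9 (mod 43), t ≡ 33. Hence x ≡ 18335 + 29737·33 = 999656 (mod 1278691).
From x ≡ 999656 (mod 1278691) write x = 999656 + 1278691t. Substituting into x ≡ 87 (mod 149) gives 1278691t ≡ 72 (mod 149), and since 122⁻¹ ≡ 11 (mod 149), t ≡ 47. Hence x ≡ 999656 + 1278691·47 = 61098133 (mod 190524959).
From x ≡ 61098133 (mod 190524959) write x = 61098133 + 190524959t. Substituting into x ≡ 10 (mod 29) gives 190524959t ≡ 5 (mod 29), and since 5⁻¹ ≡ 6 (mod 29), t ≡ 1. Hence x ≡ 61098133 + 190524959·1 = 251623092 (mod 5525223811).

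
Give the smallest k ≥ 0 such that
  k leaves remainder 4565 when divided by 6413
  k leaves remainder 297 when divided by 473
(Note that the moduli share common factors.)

222607

gcd(6413, 473) = 11 and 11 | (297 − 4565), so the pair is consistent; merging gives k ≡ 222607 (mod 275759), where 275759 = lcm(6413, 473).
The solution is unique modulo lcm(6413, 473) = 275759.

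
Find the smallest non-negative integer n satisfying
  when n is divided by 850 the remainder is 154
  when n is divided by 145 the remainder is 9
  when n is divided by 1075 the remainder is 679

887554

gcd(850, 145) = 5 and 5 | (9 − 154), so the pair is consistent; merging gives n ≡ 154 (mod 24650), where 24650 = lcm(850, 145).
gcd(24650, 1075) = 25 and 25 | (679 − 154), so the pair is consistent; merging gives n ≡ 887554 (mod 1059950), where 1059950 = lcm(24650, 1075).
The solution is unique modulo lcm(850, 145, 1075) = 1059950.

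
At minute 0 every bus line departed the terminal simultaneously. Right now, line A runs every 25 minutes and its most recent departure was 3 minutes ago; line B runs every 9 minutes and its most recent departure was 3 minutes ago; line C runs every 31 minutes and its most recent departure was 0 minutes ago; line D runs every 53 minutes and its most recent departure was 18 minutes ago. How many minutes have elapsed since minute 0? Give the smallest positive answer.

From t ≡ 3 (mod 25) write t = 3 + 25s. Substituting into t ≡ 3 (mod 9) gives 25s ≡ 0 (mod 9), and since 7⁻¹ ≡ 4 (mod 9), s ≡ 0. Hence t ≡ 3 + 25·0 = 3 (mod 225).
From t ≡ 3 (mod 225) write t = 3 + 225s. Substituting into t ≡ 0 (mod 31) gives 225s ≡ 28 (mod 31), and since 8⁻¹ ≡ 4 (mod 31), s ≡ 19. Hence t ≡ 3 + 225·19 = 4278 (mod 6975).
From t ≡ 4278 (mod 6975) write t = 4278 + 6975s. Substituting into t ≡ 18 (mod 53) gives 6975s ≡ 33 (mod 53), and since 32⁻¹ ≡ 5 (mod 53), s ≡ 6. Hence t ≡ 4278 + 6975·6 = 46128 (mod 369675).

46128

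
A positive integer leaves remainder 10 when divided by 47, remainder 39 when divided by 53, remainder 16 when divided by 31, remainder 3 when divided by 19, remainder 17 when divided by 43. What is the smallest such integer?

24108096

Combine the congruences pairwise.
From x ≡ 10 (mod 47) write x = 10 + 47t. Substituting into x ≡ 39 (mod 53) gives 47t ≡ 29 (mod 53), and since 47⁻¹ ≡ 44 (mod 53), t ≡ 4. Hence x ≡ 10 + 47·4 = 198 (mod 2491).
From x ≡ 198 (mod 2491) write x = 198 + 2491t. Substituting into x ≡ 16 (mod 31) gives 2491t ≡ 4 (mod 31), and since 11⁻¹ ≡ 17 (mod 31), t ≡ 6. Hence x ≡ 198 + 2491·6 = 15144 (mod 77221).
From x ≡ 15144 (mod 77221) write x = 15144 + 77221t. Substituting into x ≡ 3 (mod 19) gives 77221t ≡ 2 (mod 19), and since 5⁻¹ ≡ 4 (mod 19), t ≡ 8. Hence x ≡ 15144 + 77221·8 = 632912 (mod 1467199).
From x ≡ 632912 (mod 1467199) write x = 632912 + 1467199t. Substituting into x ≡ 17 (mod 43) gives 1467199t ≡ 22 (mod 43), and since 39⁻¹ ≡ 32 (mod 43), t ≡ 16. Hence x ≡ 632912 + 1467199·16 = 24108096 (mod 63089557).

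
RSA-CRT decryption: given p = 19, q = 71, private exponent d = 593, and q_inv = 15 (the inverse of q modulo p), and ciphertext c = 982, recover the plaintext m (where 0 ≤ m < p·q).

1029

d_p = d mod (p−1) = 593 mod 18 = 17; d_q = d mod (q−1) = 33.
m₁ = c^(d_p) mod p: c ≡ 13 (mod 19), and 13^17 mod 19 = 3.
m₂ = c^(d_q) mod q: c ≡ 59 (mod 71), and 59^33 mod 71 = 35.
h = q_inv·(m₁ − m₂) mod p = 15·(3 − 35) mod 19 = 14.
m = m₂ + h·q = 35 + 14·71 = 1029.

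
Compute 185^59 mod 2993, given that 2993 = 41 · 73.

2544

Mod 41: 185 ≡ 21; by Fermat, exponent reduces to 59 mod 40 = 19; 21^19 ≡ 2 (mod 41).
Mod 73: 185 ≡ 39; 39^59 ≡ 62 (mod 73).
Combine by CRT: x ≡ 2 (mod 41), x ≡ 62 (mod 73) ⇒ x ≡ 2544 (mod 2993).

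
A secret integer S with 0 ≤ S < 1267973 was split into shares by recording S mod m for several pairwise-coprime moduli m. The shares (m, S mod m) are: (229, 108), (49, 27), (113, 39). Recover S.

From S ≡ 108 (mod 229) write S = 108 + 229t. Substituting into S ≡ 27 (mod 49) gives 229t ≡ 17 (mod 49), and since 33⁻¹ ≡ 3 (mod 49), t ≡ 2. Hence S ≡ 108 + 229·2 = 566 (mod 11221).
From S ≡ 566 (mod 11221) write S = 566 + 11221t. Substituting into S ≡ 39 (mod 113) gives 11221t ≡ 38 (mod 113), and since 34⁻¹ ≡ 10 (mod 113), t ≡ 41. Hence S ≡ 566 + 11221·41 = 460627 (mod 1267973).

460627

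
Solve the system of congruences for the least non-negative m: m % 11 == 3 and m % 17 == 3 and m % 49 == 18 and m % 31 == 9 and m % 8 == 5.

The moduli are pairwise coprime; N = 11·17·49·31·8 = 2272424.
N/11 = 206584; 206584 ≡ 4 (mod 11); 4·3 ≡ 1, so inverse 3.
N/17 = 133672; 133672 ≡ 1 (mod 17), inverse 1.
N/49 = 46376; 46376 ≡ 22 (mod 49); 22·29 ≡ 1, so inverse 29.
N/31 = 73304; 73304 ≡ 20 (mod 31); 20·14 ≡ 1, so inverse 14.
N/8 = 284053; 284053 ≡ 5 (mod 8); 5·5 ≡ 1, so inverse 5.
m ≡ 3·206584·3 + 3·133672·1 + 18·46376·29 + 9·73304·14 + 5·284053·5 = 42806173.
42806173 mod 2272424 = 1902541.

1902541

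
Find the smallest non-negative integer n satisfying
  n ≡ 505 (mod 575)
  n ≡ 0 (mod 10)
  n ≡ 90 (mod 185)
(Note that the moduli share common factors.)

4530

gcd(575, 10) = 5 and 5 | (0 − 505), so the pair is consistent; merging gives n ≡ 1080 (mod 1150), where 1150 = lcm(575, 10).
gcd(1150, 185) = 5 and 5 | (90 − 1080), so the pair is consistent; merging gives n ≡ 4530 (mod 42550), where 42550 = lcm(1150, 185).
The solution is unique modulo lcm(575, 10, 185) = 42550.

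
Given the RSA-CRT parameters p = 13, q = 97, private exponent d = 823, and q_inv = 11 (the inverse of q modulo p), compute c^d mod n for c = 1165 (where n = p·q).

486

d_p = d mod (p−1) = 823 mod 12 = 7; d_q = d mod (q−1) = 55.
m₁ = c^(d_p) mod p: c ≡ 8 (mod 13), and 8^7 mod 13 = 5.
m₂ = c^(d_q) mod q: c ≡ 1 (mod 97), and 1^55 mod 97 = 1.
h = q_inv·(m₁ − m₂) mod p = 11·(5 − 1) mod 13 = 5.
m = m₂ + h·q = 1 + 5·97 = 486.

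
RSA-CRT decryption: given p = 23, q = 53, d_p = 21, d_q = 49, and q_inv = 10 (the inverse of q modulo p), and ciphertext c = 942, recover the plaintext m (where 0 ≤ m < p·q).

896

m₁ = c^(d_p) mod p: c ≡ 22 (mod 23), and 22^21 mod 23 = 22.
m₂ = c^(d_q) mod q: c ≡ 41 (mod 53), and 41^49 mod 53 = 48.
h = q_inv·(m₁ − m₂) mod p = 10·(22 − 48) mod 23 = 16.
m = m₂ + h·q = 48 + 16·53 = 896.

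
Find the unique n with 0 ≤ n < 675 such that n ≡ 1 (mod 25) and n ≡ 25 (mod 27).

Combine the congruences pairwise.
From n ≡ 1 (mod 25) write n = 1 + 25t. Substituting into n ≡ 25 (mod 27) gives 25t ≡ 24 (mod 27), and since 25⁻¹ ≡ 13 (mod 27), t ≡ 15. Hence n ≡ 1 + 25·15 = 376 (mod 675).

376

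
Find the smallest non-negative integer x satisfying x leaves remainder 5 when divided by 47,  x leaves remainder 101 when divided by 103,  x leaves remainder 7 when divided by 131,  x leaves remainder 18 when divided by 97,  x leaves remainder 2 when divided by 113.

536683558

Combine the congruences pairwise.
From x ≡ 5 (mod 47) write x = 5 + 47t. Substituting into x ≡ 101 (mod 103) gives 47t ≡ 96 (mod 103), and since 47⁻¹ ≡ 57 (mod 103), t ≡ 13. Hence x ≡ 5 + 47·13 = 616 (mod 4841).
From x ≡ 616 (mod 4841) write x = 616 + 4841t. Substituting into x ≡ 7 (mod 131) gives 4841t ≡ 46 (mod 131), and since 125⁻¹ ≡ 109 (mod 131), t ≡ 36. Hence x ≡ 616 + 4841·36 = 174892 (mod 634171).
From x ≡ 174892 (mod 634171) write x = 174892 + 634171t. Substituting into x ≡ 18 (mod 97) gives 634171t ≡ 17 (mod 97), and since 82⁻¹ ≡ 84 (mod 97), t ≡ 70. Hence x ≡ 174892 + 634171·70 = 44566862 (mod 61514587).
From x ≡ 44566862 (mod 61514587) write x = 44566862 + 61514587t. Substituting into x ≡ 2 (mod 113) gives 61514587t ≡ 1 (mod 113), and since 99⁻¹ ≡ 8 (mod 113), t ≡ 8. Hence x ≡ 44566862 + 61514587·8 = 536683558 (mod 6951148331).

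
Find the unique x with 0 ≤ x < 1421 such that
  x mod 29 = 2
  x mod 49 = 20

118

From x ≡ 2 (mod 29) write x = 2 + 29t. Substituting into x ≡ 20 (mod 49) gives 29t ≡ 18 (mod 49), and since 29⁻¹ ≡ 22 (mod 49), t ≡ 4. Hence x ≡ 2 + 29·4 = 118 (mod 1421).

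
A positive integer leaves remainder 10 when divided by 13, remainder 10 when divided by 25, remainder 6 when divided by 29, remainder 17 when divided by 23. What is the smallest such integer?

The moduli are pairwise coprime; N = 13·25·29·23 = 216775.
N/13 = 16675; 16675 ≡ 9 (mod 13); 9·3 ≡ 1, so inverse 3.
N/25 = 8671; 8671 ≡ 21 (mod 25); 21·6 ≡ 1, so inverse 6.
N/29 = 7475; 7475 ≡ 22 (mod 29); 22·4 ≡ 1, so inverse 4.
N/23 = 9425; 9425 ≡ 18 (mod 23); 18·9 ≡ 1, so inverse 9.
k ≡ 10·16675·3 + 10·8671·6 + 6·7475·4 + 17·9425·9 = 2641935.
2641935 mod 216775 = 40635.

40635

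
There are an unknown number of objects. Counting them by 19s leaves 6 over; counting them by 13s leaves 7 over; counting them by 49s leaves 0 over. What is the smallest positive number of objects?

Combine the congruences pairwise.
From N ≡ 6 (mod 19) write N = 6 + 19t. Substituting into N ≡ 7 (mod 13) gives 19t ≡ 1 (mod 13), and since 6⁻¹ ≡ 11 (mod 13), t ≡ 11. Hence N ≡ 6 + 19·11 = 215 (mod 247).
From N ≡ 215 (mod 247) write N = 215 + 247t. Substituting into N ≡ 0 (mod 49) gives 247t ≡ 30 (mod 49), and since 2⁻¹ ≡ 25 (mod 49), t ≡ 15. Hence N ≡ 215 + 247·15 = 3920 (mod 12103).

3920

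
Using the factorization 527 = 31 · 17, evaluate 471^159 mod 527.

Mod 31: 471 ≡ 6; by Fermat, exponent reduces to 159 mod 30 = 9; 6^9 ≡ 30 (mod 31).
Mod 17: 471 ≡ 12; by Fermat, exponent reduces to 159 mod 16 = 15; 12^15 ≡ 10 (mod 17).
Combine by CRT: x ≡ 30 (mod 31), x ≡ 10 (mod 17) ⇒ x ≡ 61 (mod 527).

61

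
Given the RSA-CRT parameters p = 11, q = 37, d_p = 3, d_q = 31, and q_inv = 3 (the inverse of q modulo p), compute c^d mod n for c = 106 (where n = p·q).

13

m₁ = c^(d_p) mod p: c ≡ 7 (mod 11), and 7^3 mod 11 = 2.
m₂ = c^(d_q) mod q: c ≡ 32 (mod 37), and 32^31 mod 37 = 13.
h = q_inv·(m₁ − m₂) mod p = 3·(2 − 13) mod 11 = 0.
m = m₂ + h·q = 13 + 0·37 = 13.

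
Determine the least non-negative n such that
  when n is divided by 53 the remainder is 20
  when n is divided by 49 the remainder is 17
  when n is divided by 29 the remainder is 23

17510

The moduli are pairwise coprime; M = 53·49·29 = 75313.
M/53 = 1421; 1421 ≡ 43 (mod 53); 43·37 ≡ 1, so inverse 37.
M/49 = 1537; 1537 ≡ 18 (mod 49); 18·30 ≡ 1, so inverse 30.
M/29 = 2597; 2597 ≡ 16 (mod 29); 16·20 ≡ 1, so inverse 20.
n ≡ 20·1421·37 + 17·1537·30 + 23·2597·20 = 3030030.
3030030 mod 75313 = 17510.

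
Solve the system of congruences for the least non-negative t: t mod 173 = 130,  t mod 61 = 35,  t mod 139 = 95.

545253

The moduli are pairwise coprime; N = 173·61·139 = 1466867.
N/173 = 8479; 8479 ≡ 2 (mod 173); 2·87 ≡ 1, so inverse 87.
N/61 = 24047; 24047 ≡ 13 (mod 61); 13·47 ≡ 1, so inverse 47.
N/139 = 10553; 10553 ≡ 128 (mod 139); 128·101 ≡ 1, so inverse 101.
t ≡ 130·8479·87 + 35·24047·47 + 95·10553·101 = 236710840.
236710840 mod 1466867 = 545253.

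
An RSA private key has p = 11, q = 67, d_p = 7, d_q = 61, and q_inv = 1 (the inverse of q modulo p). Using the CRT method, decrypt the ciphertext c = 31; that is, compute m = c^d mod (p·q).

m₁ = c^(d_p) mod p: c ≡ 9 (mod 11), and 9^7 mod 11 = 4.
m₂ = c^(d_q) mod q: c ≡ 31 (mod 67), and 31^61 mod 67 = 46.
h = q_inv·(m₁ − m₂) mod p = 1·(4 − 46) mod 11 = 2.
m = m₂ + h·q = 46 + 2·67 = 180.

180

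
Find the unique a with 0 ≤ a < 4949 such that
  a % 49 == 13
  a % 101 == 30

2757

Combine the congruences pairwise.
From a ≡ 13 (mod 49) write a = 13 + 49t. Substituting into a ≡ 30 (mod 101) gives 49t ≡ 17 (mod 101), and since 49⁻¹ ≡ 33 (mod 101), t ≡ 56. Hence a ≡ 13 + 49·56 = 2757 (mod 4949).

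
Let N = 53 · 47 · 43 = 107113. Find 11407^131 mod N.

59030

Mod 53: 11407 ≡ 12; by Fermat, exponent reduces to 131 mod 52 = 27; 12^27 ≡ 41 (mod 53).
Mod 47: 11407 ≡ 33; by Fermat, exponent reduces to 131 mod 46 = 39; 33^39 ≡ 45 (mod 47).
Mod 43: 11407 ≡ 12; by Fermat, exponent reduces to 131 mod 42 = 5; 12^5 ≡ 34 (mod 43).
Combine by CRT: x ≡ 41 (mod 53), x ≡ 45 (mod 47), x ≡ 34 (mod 43) ⇒ x ≡ 59030 (mod 107113).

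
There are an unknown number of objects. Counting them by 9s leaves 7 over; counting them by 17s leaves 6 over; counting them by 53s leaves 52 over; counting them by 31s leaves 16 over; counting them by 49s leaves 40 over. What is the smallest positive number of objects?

The moduli are pairwise coprime; M = 9·17·53·31·49 = 12317571.
M/9 = 1368619; 1368619 ≡ 7 (mod 9); 7·4 ≡ 1, so inverse 4.
M/17 = 724563; 724563 ≡ 6 (mod 17); 6·3 ≡ 1, so inverse 3.
M/53 = 232407; 232407 ≡ 2 (mod 53); 2·27 ≡ 1, so inverse 27.
M/31 = 397341; 397341 ≡ 14 (mod 31); 14·20 ≡ 1, so inverse 20.
M/49 = 251379; 251379 ≡ 9 (mod 49); 9·11 ≡ 1, so inverse 11.
N ≡ 7·1368619·4 + 6·724563·3 + 52·232407·27 + 16·397341·20 + 40·251379·11 = 615418774.
615418774 mod 12317571 = 11857795.

11857795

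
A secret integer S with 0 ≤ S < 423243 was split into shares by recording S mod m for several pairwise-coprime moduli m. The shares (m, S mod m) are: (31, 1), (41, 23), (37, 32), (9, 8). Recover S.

Combine the congruences pairwise.
From S ≡ 1 (mod 31) write S = 1 + 31t. Substituting into S ≡ 23 (mod 41) gives 31t ≡ 22 (mod 41), and since 31⁻¹ ≡ 4 (mod 41), t ≡ 6. Hence S ≡ 1 + 31·6 = 187 (mod 1271).
From S ≡ 187 (mod 1271) write S = 187 + 1271t. Substituting into S ≡ 32 (mod 37) gives 1271t ≡ 30 (mod 37), and since 13⁻¹ ≡ 20 (mod 37), t ≡ 8. Hence S ≡ 187 + 1271·8 = 10355 (mod 47027).
From S ≡ 10355 (mod 47027) write S = 10355 + 47027t. Substituting into S ≡ 8 (mod 9) gives 47027t ≡ 3 (mod 9), and since 2⁻¹ ≡ 5 (mod 9), t ≡ 6. Hence S ≡ 10355 + 47027·6 = 292517 (mod 423243).

292517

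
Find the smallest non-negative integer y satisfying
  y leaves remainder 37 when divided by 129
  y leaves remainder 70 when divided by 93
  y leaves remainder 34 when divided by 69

Combine the congruences pairwise.
gcd(129, 93) = 3 and 3 | (70 − 37), so the pair is consistent; merging gives y ≡ 2488 (mod 3999), where 3999 = lcm(129, 93).
gcd(3999, 69) = 3 and 3 | (34 − 2488), so the pair is consistent; merging gives y ≡ 54475 (mod 91977), where 91977 = lcm(3999, 69).
The solution is unique modulo lcm(129, 93, 69) = 91977.

54475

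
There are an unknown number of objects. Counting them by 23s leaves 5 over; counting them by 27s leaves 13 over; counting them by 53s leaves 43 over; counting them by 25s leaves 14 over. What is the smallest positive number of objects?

From N ≡ 5 (mod 23) write N = 5 + 23t. Substituting into N ≡ 13 (mod 27) gives 23t ≡ 8 (mod 27), and since 23⁻¹ ≡ 20 (mod 27), t ≡ 25. Hence N ≡ 5 + 23·25 = 580 (mod 621).
From N ≡ 580 (mod 621) write N = 580 + 621t. Substituting into N ≡ 43 (mod 53) gives 621t ≡ 46 (mod 53), and since 38⁻¹ ≡ 7 (mod 53), t ≡ 4. Hence N ≡ 580 + 621·4 = 3064 (mod 32913).
From N ≡ 3064 (mod 32913) write N = 3064 + 32913t. Substituting into N ≡ 14 (mod 25) gives 32913t ≡ 0 (mod 25), and since 13⁻¹ ≡ 2 (mod 25), t ≡ 0. Hence N ≡ 3064 + 32913·0 = 3064 (mod 822825).

3064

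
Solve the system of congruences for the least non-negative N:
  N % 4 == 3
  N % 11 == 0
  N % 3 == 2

11

Combine the congruences pairwise.
From N ≡ 3 (mod 4) write N = 3 + 4t. Substituting into N ≡ 0 (mod 11) gives 4t ≡ 8 (mod 11), and since 4⁻¹ ≡ 3 (mod 11), t ≡ 2. Hence N ≡ 3 + 4·2 = 11 (mod 44).
From N ≡ 11 (mod 44) write N = 11 + 44t. Substituting into N ≡ 2 (mod 3) gives 44t ≡ 0 (mod 3), and since 2⁻¹ ≡ 2 (mod 3), t ≡ 0. Hence N ≡ 11 + 44·0 = 11 (mod 132).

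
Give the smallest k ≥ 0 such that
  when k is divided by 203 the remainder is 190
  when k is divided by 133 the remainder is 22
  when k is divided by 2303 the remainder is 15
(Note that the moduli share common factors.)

Combine the congruences pairwise.
gcd(203, 133) = 7 and 7 | (22 − 190), so the pair is consistent; merging gives k ≡ 2017 (mod 3857), where 3857 = lcm(203, 133).
gcd(3857, 2303) = 7 and 7 | (15 − 2017), so the pair is consistent; merging gives k ≡ 1174545 (mod 1268953), where 1268953 = lcm(3857, 2303).
The solution is unique modulo lcm(203, 133, 2303) = 1268953.

1174545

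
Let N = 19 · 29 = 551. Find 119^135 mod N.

153

Mod 19: 119 ≡ 5; by Fermat, exponent reduces to 135 mod 18 = 9; 5^9 ≡ 1 (mod 19).
Mod 29: 119 ≡ 3; by Fermat, exponent reduces to 135 mod 28 = 23; 3^23 ≡ 8 (mod 29).
Combine by CRT: x ≡ 1 (mod 19), x ≡ 8 (mod 29) ⇒ x ≡ 153 (mod 551).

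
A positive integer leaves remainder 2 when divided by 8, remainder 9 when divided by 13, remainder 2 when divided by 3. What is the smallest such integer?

From t ≡ 2 (mod 8) write t = 2 + 8s. Substituting into t ≡ 9 (mod 13) gives 8s ≡ 7 (mod 13), and since 8⁻¹ ≡ 5 (mod 13), s ≡ 9. Hence t ≡ 2 + 8·9 = 74 (mod 104).
From t ≡ 74 (mod 104) write t = 74 + 104s. Substituting into t ≡ 2 (mod 3) gives 104s ≡ 0 (mod 3), and since 2⁻¹ ≡ 2 (mod 3), s ≡ 0. Hence t ≡ 74 + 104·0 = 74 (mod 312).

74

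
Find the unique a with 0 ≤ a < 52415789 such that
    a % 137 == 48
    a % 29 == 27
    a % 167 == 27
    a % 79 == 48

30564200

The moduli are pairwise coprime; N = 137·29·167·79 = 52415789.
N/137 = 382597; 382597 ≡ 93 (mod 137); 93·28 ≡ 1, so inverse 28.
N/29 = 1807441; 1807441 ≡ 16 (mod 29); 16·20 ≡ 1, so inverse 20.
N/167 = 313867; 313867 ≡ 74 (mod 167); 74·79 ≡ 1, so inverse 79.
N/79 = 663491; 663491 ≡ 49 (mod 79); 49·50 ≡ 1, so inverse 50.
a ≡ 48·382597·28 + 27·1807441·20 + 27·313867·79 + 48·663491·50 = 3752085219.
3752085219 mod 52415789 = 30564200.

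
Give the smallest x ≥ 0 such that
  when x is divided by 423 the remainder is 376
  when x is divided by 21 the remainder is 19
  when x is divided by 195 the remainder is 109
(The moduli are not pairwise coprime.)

186919

gcd(423, 21) = 3 and 3 | (19 − 376), so the pair is consistent; merging gives x ≡ 376 (mod 2961), where 2961 = lcm(423, 21).
gcd(2961, 195) = 3 and 3 | (109 − 376), so the pair is consistent; merging gives x ≡ 186919 (mod 192465), where 192465 = lcm(2961, 195).
The solution is unique modulo lcm(423, 21, 195) = 192465.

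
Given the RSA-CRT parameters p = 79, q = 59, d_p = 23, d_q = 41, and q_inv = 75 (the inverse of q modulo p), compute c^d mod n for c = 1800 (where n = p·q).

2865

m₁ = c^(d_p) mod p: c ≡ 62 (mod 79), and 62^23 mod 79 = 21.
m₂ = c^(d_q) mod q: c ≡ 30 (mod 59), and 30^41 mod 59 = 33.
h = q_inv·(m₁ − m₂) mod p = 75·(21 − 33) mod 79 = 48.
m = m₂ + h·q = 33 + 48·59 = 2865.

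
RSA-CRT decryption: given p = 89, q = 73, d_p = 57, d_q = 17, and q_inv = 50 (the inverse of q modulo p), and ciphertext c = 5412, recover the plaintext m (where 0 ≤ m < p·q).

3952

m₁ = c^(d_p) mod p: c ≡ 72 (mod 89), and 72^57 mod 89 = 36.
m₂ = c^(d_q) mod q: c ≡ 10 (mod 73), and 10^17 mod 73 = 10.
h = q_inv·(m₁ − m₂) mod p = 50·(36 − 10) mod 89 = 54.
m = m₂ + h·q = 10 + 54·73 = 3952.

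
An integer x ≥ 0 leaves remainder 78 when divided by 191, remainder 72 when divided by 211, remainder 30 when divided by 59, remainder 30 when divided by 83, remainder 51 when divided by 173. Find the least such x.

The moduli are pairwise coprime; N = 191·211·59·83·173 = 34142241481.
N/191 = 178755191; 178755191 ≡ 10 (mod 191); 10·172 ≡ 1, so inverse 172.
N/211 = 161811571; 161811571 ≡ 102 (mod 211); 102·60 ≡ 1, so inverse 60.
N/59 = 578682059; 578682059 ≡ 29 (mod 59); 29·57 ≡ 1, so inverse 57.
N/83 = 411352307; 411352307 ≡ 74 (mod 83); 74·46 ≡ 1, so inverse 46.
N/173 = 197353997; 197353997 ≡ 95 (mod 173); 95·51 ≡ 1, so inverse 51.
x ≡ 78·178755191·172 + 72·161811571·60 + 30·578682059·57 + 30·411352307·46 + 51·197353997·51 = 5167735879923.
5167735879923 mod 34142241481 = 12257416292.

12257416292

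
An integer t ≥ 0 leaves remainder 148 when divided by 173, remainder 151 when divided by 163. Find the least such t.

From t ≡ 148 (mod 173) write t = 148 + 173s. Substituting into t ≡ 151 (mod 163) gives 173s ≡ 3 (mod 163), and since 10⁻¹ ≡ 49 (mod 163), s ≡ 147. Hence t ≡ 148 + 173·147 = 25579 (mod 28199).

25579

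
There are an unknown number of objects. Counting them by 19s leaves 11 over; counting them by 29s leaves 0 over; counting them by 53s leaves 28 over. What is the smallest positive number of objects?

Combine the congruences pairwise.
From N ≡ 11 (mod 19) write N = 11 + 19t. Substituting into N ≡ 0 (mod 29) gives 19t ≡ 18 (mod 29), and since 19⁻¹ ≡ 26 (mod 29), t ≡ 4. Hence N ≡ 11 + 19·4 = 87 (mod 551).
From N ≡ 87 (mod 551) write N = 87 + 551t. Substituting into N ≡ 28 (mod 53) gives 551t ≡ 47 (mod 53), and since 21⁻¹ ≡ 48 (mod 53), t ≡ 30. Hence N ≡ 87 + 551·30 = 16617 (mod 29203).

16617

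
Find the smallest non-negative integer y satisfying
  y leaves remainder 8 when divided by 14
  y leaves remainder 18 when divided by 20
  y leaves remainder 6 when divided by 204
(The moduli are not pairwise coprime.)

4698

gcd(14, 20) = 2 and 2 | (18 − 8), so the pair is consistent; merging gives y ≡ 78 (mod 140), where 140 = lcm(14, 20).
gcd(140, 204) = 4 and 4 | (6 − 78), so the pair is consistent; merging gives y ≡ 4698 (mod 7140), where 7140 = lcm(140, 204).
The solution is unique modulo lcm(14, 20, 204) = 7140.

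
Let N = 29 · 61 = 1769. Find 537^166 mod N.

Mod 29: 537 ≡ 15; by Fermat, exponent reduces to 166 mod 28 = 26; 15^26 ≡ 4 (mod 29).
Mod 61: 537 ≡ 49; by Fermat, exponent reduces to 166 mod 60 = 46; 49^46 ≡ 12 (mod 61).
Combine by CRT: x ≡ 4 (mod 29), x ≡ 12 (mod 61) ⇒ x ≡ 439 (mod 1769).

439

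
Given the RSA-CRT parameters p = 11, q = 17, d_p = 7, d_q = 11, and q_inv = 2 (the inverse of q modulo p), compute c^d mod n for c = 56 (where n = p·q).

45

m₁ = c^(d_p) mod p: c ≡ 1 (mod 11), and 1^7 mod 11 = 1.
m₂ = c^(d_q) mod q: c ≡ 5 (mod 17), and 5^11 mod 17 = 11.
h = q_inv·(m₁ − m₂) mod p = 2·(1 − 11) mod 11 = 2.
m = m₂ + h·q = 11 + 2·17 = 45.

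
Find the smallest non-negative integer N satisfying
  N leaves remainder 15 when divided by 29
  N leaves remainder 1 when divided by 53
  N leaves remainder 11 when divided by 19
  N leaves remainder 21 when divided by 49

1122170

From N ≡ 15 (mod 29) write N = 15 + 29t. Substituting into N ≡ 1 (mod 53) gives 29t ≡ 39 (mod 53), and since 29⁻¹ ≡ 11 (mod 53), t ≡ 5. Hence N ≡ 15 + 29·5 = 160 (mod 1537).
From N ≡ 160 (mod 1537) write N = 160 + 1537t. Substituting into N ≡ 11 (mod 19) gives 1537t ≡ 3 (mod 19), and since 17⁻¹ ≡ 9 (mod 19), t ≡ 8. Hence N ≡ 160 + 1537·8 = 12456 (mod 29203).
From N ≡ 12456 (mod 29203) write N = 12456 + 29203t. Substituting into N ≡ 21 (mod 49) gives 29203t ≡ 11 (mod 49), and since 48⁻¹ ≡ 48 (mod 49), t ≡ 38. Hence N ≡ 12456 + 29203·38 = 1122170 (mod 1430947).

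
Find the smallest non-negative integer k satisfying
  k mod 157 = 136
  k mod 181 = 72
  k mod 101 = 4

The moduli are pairwise coprime; N = 157·181·101 = 2870117.
N/157 = 18281; 18281 ≡ 69 (mod 157); 69·66 ≡ 1, so inverse 66.
N/181 = 15857; 15857 ≡ 110 (mod 181); 110·130 ≡ 1, so inverse 130.
N/101 = 28417; 28417 ≡ 36 (mod 101); 36·87 ≡ 1, so inverse 87.
k ≡ 136·18281·66 + 72·15857·130 + 4·28417·87 = 322400892.
322400892 mod 2870117 = 947788.

947788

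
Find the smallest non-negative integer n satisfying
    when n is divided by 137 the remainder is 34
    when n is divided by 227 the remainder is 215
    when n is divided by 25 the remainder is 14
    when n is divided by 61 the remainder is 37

The moduli are pairwise coprime; M = 137·227·25·61 = 47425975.
M/137 = 346175; 346175 ≡ 113 (mod 137); 113·97 ≡ 1, so inverse 97.
M/227 = 208925; 208925 ≡ 85 (mod 227); 85·219 ≡ 1, so inverse 219.
M/25 = 1897039; 1897039 ≡ 14 (mod 25); 14·9 ≡ 1, so inverse 9.
M/61 = 777475; 777475 ≡ 30 (mod 61); 30·59 ≡ 1, so inverse 59.
n ≡ 34·346175·97 + 215·208925·219 + 14·1897039·9 + 37·777475·59 = 12915173614.
12915173614 mod 47425975 = 15308414.

15308414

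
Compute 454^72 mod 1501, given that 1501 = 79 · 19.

1331

Mod 79: 454 ≡ 59; 59^72 ≡ 67 (mod 79).
Mod 19: 454 ≡ 17; since 18 | 72, by Fermat 17^72 ≡ 1 (mod 19).
Combine by CRT: x ≡ 67 (mod 79), x ≡ 1 (mod 19) ⇒ x ≡ 1331 (mod 1501).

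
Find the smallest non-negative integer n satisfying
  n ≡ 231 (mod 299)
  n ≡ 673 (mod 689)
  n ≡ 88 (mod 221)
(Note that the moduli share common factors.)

Combine the congruences pairwise.
gcd(299, 689) = 13 and 13 | (673 − 231), so the pair is consistent; merging gives n ≡ 4118 (mod 15847), where 15847 = lcm(299, 689).
gcd(15847, 221) = 13 and 13 | (88 − 4118), so the pair is consistent; merging gives n ≡ 178435 (mod 269399), where 269399 = lcm(15847, 221).
The solution is unique modulo lcm(299, 689, 221) = 269399.

178435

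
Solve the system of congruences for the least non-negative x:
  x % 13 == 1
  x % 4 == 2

14

From x ≡ 1 (mod 13) write x = 1 + 13t. Substituting into x ≡ 2 (mod 4) gives 13t ≡ 1 (mod 4), and since 1⁻¹ ≡ 1 (mod 4), t ≡ 1. Hence x ≡ 1 + 13·1 = 14 (mod 52).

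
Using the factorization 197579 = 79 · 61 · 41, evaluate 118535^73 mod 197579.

Mod 79: 118535 ≡ 35; 35^73 ≡ 43 (mod 79).
Mod 61: 118535 ≡ 12; by Fermat, exponent reduces to 73 mod 60 = 13; 12^13 ≡ 25 (mod 61).
Mod 41: 118535 ≡ 4; by Fermat, exponent reduces to 73 mod 40 = 33; 4^33 ≡ 23 (mod 41).
Combine by CRT: x ≡ 43 (mod 79), x ≡ 25 (mod 61), x ≡ 23 (mod 41) ⇒ x ≡ 57792 (mod 197579).

57792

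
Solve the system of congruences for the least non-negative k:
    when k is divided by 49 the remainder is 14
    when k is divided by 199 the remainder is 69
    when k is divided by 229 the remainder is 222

The moduli are pairwise coprime; N = 49·199·229 = 2232979.
N/49 = 45571; 45571 ≡ 1 (mod 49), inverse 1.
N/199 = 11221; 11221 ≡ 77 (mod 199); 77·168 ≡ 1, so inverse 168.
N/229 = 9751; 9751 ≡ 133 (mod 229); 133·31 ≡ 1, so inverse 31.
k ≡ 14·45571·1 + 69·11221·168 + 222·9751·31 = 197818208.
197818208 mod 2232979 = 1316056.

1316056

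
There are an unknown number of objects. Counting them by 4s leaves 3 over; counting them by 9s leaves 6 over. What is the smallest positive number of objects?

15

From N ≡ 3 (mod 4) write N = 3 + 4t. Substituting into N ≡ 6 (mod 9) gives 4t ≡ 3 (mod 9), and since 4⁻¹ ≡ 7 (mod 9), t ≡ 3. Hence N ≡ 3 + 4·3 = 15 (mod 36).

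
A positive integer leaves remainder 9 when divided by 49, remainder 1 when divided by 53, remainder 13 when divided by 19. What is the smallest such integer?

7898

The moduli are pairwise coprime; N = 49·53·19 = 49343.
N/49 = 1007; 1007 ≡ 27 (mod 49); 27·20 ≡ 1, so inverse 20.
N/53 = 931; 931 ≡ 30 (mod 53); 30·23 ≡ 1, so inverse 23.
N/19 = 2597; 2597 ≡ 13 (mod 19); 13·3 ≡ 1, so inverse 3.
k ≡ 9·1007·20 + 1·931·23 + 13·2597·3 = 303956.
303956 mod 49343 = 7898.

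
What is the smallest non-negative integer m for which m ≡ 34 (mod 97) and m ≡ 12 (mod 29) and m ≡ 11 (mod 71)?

The moduli are pairwise coprime; N = 97·29·71 = 199723.
N/97 = 2059; 2059 ≡ 22 (mod 97); 22·75 ≡ 1, so inverse 75.
N/29 = 6887; 6887 ≡ 14 (mod 29); 14·27 ≡ 1, so inverse 27.
N/71 = 2813; 2813 ≡ 44 (mod 71); 44·21 ≡ 1, so inverse 21.
m ≡ 34·2059·75 + 12·6887·27 + 11·2813·21 = 8131641.
8131641 mod 199723 = 142721.

142721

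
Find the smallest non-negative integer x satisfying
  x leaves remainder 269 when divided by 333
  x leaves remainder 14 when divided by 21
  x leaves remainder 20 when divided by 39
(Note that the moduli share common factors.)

9926

gcd(333, 21) = 3 and 3 | (14 − 269), so the pair is consistent; merging gives x ≡ 602 (mod 2331), where 2331 = lcm(333, 21).
gcd(2331, 39) = 3 and 3 | (20 − 602), so the pair is consistent; merging gives x ≡ 9926 (mod 30303), where 30303 = lcm(2331, 39).
The solution is unique modulo lcm(333, 21, 39) = 30303.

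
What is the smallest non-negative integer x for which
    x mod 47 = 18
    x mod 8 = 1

65

From x ≡ 18 (mod 47) write x = 18 + 47t. Substituting into x ≡ 1 (mod 8) gives 47t ≡ 7 (mod 8), and since 7⁻¹ ≡ 7 (mod 8), t ≡ 1. Hence x ≡ 18 + 47·1 = 65 (mod 376).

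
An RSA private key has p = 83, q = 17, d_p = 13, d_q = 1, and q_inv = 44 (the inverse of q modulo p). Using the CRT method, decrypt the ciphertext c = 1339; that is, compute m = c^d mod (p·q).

m₁ = c^(d_p) mod p: c ≡ 11 (mod 83), and 11^13 mod 83 = 61.
m₂ = c^(d_q) mod q: c ≡ 13 (mod 17), and 13^1 mod 17 = 13.
h = q_inv·(m₁ − m₂) mod p = 44·(61 − 13) mod 83 = 37.
m = m₂ + h·q = 13 + 37·17 = 642.

642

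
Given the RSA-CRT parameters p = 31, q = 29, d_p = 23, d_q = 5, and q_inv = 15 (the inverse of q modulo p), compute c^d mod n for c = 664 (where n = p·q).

830

m₁ = c^(d_p) mod p: c ≡ 13 (mod 31), and 13^23 mod 31 = 24.
m₂ = c^(d_q) mod q: c ≡ 26 (mod 29), and 26^5 mod 29 = 18.
h = q_inv·(m₁ − m₂) mod p = 15·(24 − 18) mod 31 = 28.
m = m₂ + h·q = 18 + 28·29 = 830.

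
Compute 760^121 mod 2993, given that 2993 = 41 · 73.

760

Mod 41: 760 ≡ 22; by Fermat, exponent reduces to 121 mod 40 = 1; 22^1 ≡ 22 (mod 41).
Mod 73: 760 ≡ 30; by Fermat, exponent reduces to 121 mod 72 = 49; 30^49 ≡ 30 (mod 73).
Combine by CRT: x ≡ 22 (mod 41), x ≡ 30 (mod 73) ⇒ x ≡ 760 (mod 2993).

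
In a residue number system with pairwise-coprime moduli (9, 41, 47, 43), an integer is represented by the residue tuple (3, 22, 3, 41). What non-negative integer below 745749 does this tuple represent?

187392

Combine the congruences pairwise.
From x ≡ 3 (mod 9) write x = 3 + 9t. Substituting into x ≡ 22 (mod 41) gives 9t ≡ 19 (mod 41), and since 9⁻¹ ≡ 32 (mod 41), t ≡ 34. Hence x ≡ 3 + 9·34 = 309 (mod 369).
From x ≡ 309 (mod 369) write x = 309 + 369t. Substituting into x ≡ 3 (mod 47) gives 369t ≡ 23 (mod 47), and since 40⁻¹ ≡ 20 (mod 47), t ≡ 37. Hence x ≡ 309 + 369·37 = 13962 (mod 17343).
From x ≡ 13962 (mod 17343) write x = 13962 + 17343t. Substituting into x ≡ 41 (mod 43) gives 17343t ≡ 11 (mod 43), and since 14⁻¹ ≡ 40 (mod 43), t ≡ 10. Hence x ≡ 13962 + 17343·10 = 187392 (mod 745749).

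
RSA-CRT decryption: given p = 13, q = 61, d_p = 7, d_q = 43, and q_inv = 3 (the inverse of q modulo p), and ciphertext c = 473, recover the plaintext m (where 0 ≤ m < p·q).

411

m₁ = c^(d_p) mod p: c ≡ 5 (mod 13), and 5^7 mod 13 = 8.
m₂ = c^(d_q) mod q: c ≡ 46 (mod 61), and 46^43 mod 61 = 45.
h = q_inv·(m₁ − m₂) mod p = 3·(8 − 45) mod 13 = 6.
m = m₂ + h·q = 45 + 6·61 = 411.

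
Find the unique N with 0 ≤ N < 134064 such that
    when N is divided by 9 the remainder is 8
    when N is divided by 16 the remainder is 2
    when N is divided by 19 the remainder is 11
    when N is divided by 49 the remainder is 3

134018

Combine the congruences pairwise.
From N ≡ 8 (mod 9) write N = 8 + 9t. Substituting into N ≡ 2 (mod 16) gives 9t ≡ 10 (mod 16), and since 9⁻¹ ≡ 9 (mod 16), t ≡ 10. Hence N ≡ 8 + 9·10 = 98 (mod 144).
From N ≡ 98 (mod 144) write N = 98 + 144t. Substituting into N ≡ 11 (mod 19) gives 144t ≡ 8 (mod 19), and since 11⁻¹ ≡ 7 (mod 19), t ≡ 18. Hence N ≡ 98 + 144·18 = 2690 (mod 2736).
From N ≡ 2690 (mod 2736) write N = 2690 + 2736t. Substituting into N ≡ 3 (mod 49) gives 2736t ≡ 8 (mod 49), and since 41⁻¹ ≡ 6 (mod 49), t ≡ 48. Hence N ≡ 2690 + 2736·48 = 134018 (mod 134064).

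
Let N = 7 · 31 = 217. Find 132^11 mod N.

Mod 7: 132 ≡ 6; by Fermat, exponent reduces to 11 mod 6 = 5; 6^5 ≡ 6 (mod 7).
Mod 31: 132 ≡ 8; 8^11 ≡ 8 (mod 31).
Combine by CRT: x ≡ 6 (mod 7), x ≡ 8 (mod 31) ⇒ x ≡ 132 (mod 217).

132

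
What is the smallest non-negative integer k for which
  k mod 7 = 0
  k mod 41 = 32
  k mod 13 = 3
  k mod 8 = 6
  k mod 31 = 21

493262

The moduli are pairwise coprime; N = 7·41·13·8·31 = 925288.
N/7 = 132184; 132184 ≡ 3 (mod 7); 3·5 ≡ 1, so inverse 5.
N/41 = 22568; 22568 ≡ 18 (mod 41); 18·16 ≡ 1, so inverse 16.
N/13 = 71176; 71176 ≡ 1 (mod 13), inverse 1.
N/8 = 115661; 115661 ≡ 5 (mod 8); 5·5 ≡ 1, so inverse 5.
N/31 = 29848; 29848 ≡ 26 (mod 31); 26·6 ≡ 1, so inverse 6.
k ≡ 0·132184·5 + 32·22568·16 + 3·71176·1 + 6·115661·5 + 21·29848·6 = 18999022.
18999022 mod 925288 = 493262.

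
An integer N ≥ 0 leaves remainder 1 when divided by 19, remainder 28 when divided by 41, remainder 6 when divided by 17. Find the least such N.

6670

Combine the congruences pairwise.
From N ≡ 1 (mod 19) write N = 1 + 19t. Substituting into N ≡ 28 (mod 41) gives 19t ≡ 27 (mod 41), and since 19⁻¹ ≡ 13 (mod 41), t ≡ 23. Hence N ≡ 1 + 19·23 = 438 (mod 779).
From N ≡ 438 (mod 779) write N = 438 + 779t. Substituting into N ≡ 6 (mod 17) gives 779t ≡ 10 (mod 17), and since 14⁻¹ ≡ 11 (mod 17), t ≡ 8. Hence N ≡ 438 + 779·8 = 6670 (mod 13243).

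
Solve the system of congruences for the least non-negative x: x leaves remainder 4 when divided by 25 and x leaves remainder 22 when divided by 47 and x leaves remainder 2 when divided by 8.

7354

From x ≡ 4 (mod 25) write x = 4 + 25t. Substituting into x ≡ 22 (mod 47) gives 25t ≡ 18 (mod 47), and since 25⁻¹ ≡ 32 (mod 47), t ≡ 12. Hence x ≡ 4 + 25·12 = 304 (mod 1175).
From x ≡ 304 (mod 1175) write x = 304 + 1175t. Substituting into x ≡ 2 (mod 8) gives 1175t ≡ 2 (mod 8), and since 7⁻¹ ≡ 7 (mod 8), t ≡ 6. Hence x ≡ 304 + 1175·6 = 7354 (mod 9400).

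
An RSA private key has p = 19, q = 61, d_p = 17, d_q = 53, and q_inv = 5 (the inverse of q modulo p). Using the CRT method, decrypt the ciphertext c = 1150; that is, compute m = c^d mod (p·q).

m₁ = c^(d_p) mod p: c ≡ 10 (mod 19), and 10^17 mod 19 = 2.
m₂ = c^(d_q) mod q: c ≡ 52 (mod 61), and 52^53 mod 61 = 3.
h = q_inv·(m₁ − m₂) mod p = 5·(2 − 3) mod 19 = 14.
m = m₂ + h·q = 3 + 14·61 = 857.

857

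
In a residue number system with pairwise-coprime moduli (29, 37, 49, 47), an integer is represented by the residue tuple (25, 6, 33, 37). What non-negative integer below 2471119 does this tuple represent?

From x ≡ 25 (mod 29) write x = 25 + 29t. Substituting into x ≡ 6 (mod 37) gives 29t ≡ 18 (mod 37), and since 29⁻¹ ≡ 23 (mod 37), t ≡ 7. Hence x ≡ 25 + 29·7 = 228 (mod 1073).
From x ≡ 228 (mod 1073) write x = 228 + 1073t. Substituting into x ≡ 33 (mod 49) gives 1073t ≡ 1 (mod 49), and since 44⁻¹ ≡ 39 (mod 49), t ≡ 39. Hence x ≡ 228 + 1073·39 = 42075 (mod 52577).
From x ≡ 42075 (mod 52577) write x = 42075 + 52577t. Substituting into x ≡ 37 (mod 47) gives 52577t ≡ 27 (mod 47), and since 31⁻¹ ≡ 44 (mod 47), t ≡ 13. Hence x ≡ 42075 + 52577·13 = 725576 (mod 2471119).

725576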